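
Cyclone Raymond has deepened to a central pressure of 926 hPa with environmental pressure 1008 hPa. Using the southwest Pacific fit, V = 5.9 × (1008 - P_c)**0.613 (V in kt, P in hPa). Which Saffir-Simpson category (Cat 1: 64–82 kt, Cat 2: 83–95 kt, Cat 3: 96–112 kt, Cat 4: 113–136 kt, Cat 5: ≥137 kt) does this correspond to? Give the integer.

ΔP = 1008 − 926 = 82 hPa.
V ≈ 5.9 × 82^0.613 = 5.9 × 14.90 ≈ 88 kt.
88 kt falls in the Category 2 band.

2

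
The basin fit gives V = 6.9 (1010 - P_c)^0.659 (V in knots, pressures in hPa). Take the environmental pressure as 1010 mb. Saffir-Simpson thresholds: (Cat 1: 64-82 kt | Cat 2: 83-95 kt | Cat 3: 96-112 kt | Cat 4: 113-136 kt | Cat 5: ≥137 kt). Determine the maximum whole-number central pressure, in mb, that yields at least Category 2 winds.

966 mb

Category 2 begins at V = 83 kt.
Required ΔP = (83/6.9)^(1/0.659) = 12.029^1.517 ≈ 43.57 mb.
P_c ≤ 1010 − 43.57 = 966.43, so the highest integer P_c is 966 mb.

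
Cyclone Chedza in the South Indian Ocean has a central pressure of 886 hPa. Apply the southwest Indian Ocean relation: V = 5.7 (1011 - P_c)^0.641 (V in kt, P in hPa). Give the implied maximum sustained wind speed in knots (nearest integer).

ΔP = 1011 − 886 = 125 hPa.
125^0.641 ≈ 22.086.
V ≈ 5.7 × 22.086 ≈ 125.9 kt.

126 kt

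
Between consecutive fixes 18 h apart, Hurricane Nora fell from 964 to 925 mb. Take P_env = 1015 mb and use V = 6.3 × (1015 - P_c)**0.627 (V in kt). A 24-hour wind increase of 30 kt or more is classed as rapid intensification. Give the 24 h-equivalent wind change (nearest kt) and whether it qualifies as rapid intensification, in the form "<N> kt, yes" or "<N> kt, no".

V₁: ΔP = 51, V ≈ 6.3 × 51^0.627 ≈ 74.13 kt.
V₂: ΔP = 90, V ≈ 6.3 × 90^0.627 ≈ 105.84 kt.
ΔV over 18 h = 31.71 kt → 24 h equivalent = 31.71 × 24/18 ≈ 42.28 kt.
42 kt ≥ 30 kt ⇒ rapid intensification.

42 kt, yes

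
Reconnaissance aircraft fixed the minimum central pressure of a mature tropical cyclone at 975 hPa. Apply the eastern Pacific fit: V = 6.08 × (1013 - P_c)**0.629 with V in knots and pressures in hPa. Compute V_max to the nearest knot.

ΔP = 1013 − 975 = 38 hPa.
38^0.629 ≈ 9.856.
V ≈ 6.08 × 9.856 ≈ 59.9 kt.

60 kt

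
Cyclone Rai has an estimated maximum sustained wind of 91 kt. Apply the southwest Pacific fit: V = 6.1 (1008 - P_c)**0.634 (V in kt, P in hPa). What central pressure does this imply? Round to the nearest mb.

937 mb

ΔP = (V / 6.1)^(1/0.634) = (91/6.1)^1.577.
91/6.1 = 14.918; 14.918^1.577 ≈ 71.00 mb.
P_c = 1008 − 71.00 = 937.00 ≈ 937 mb.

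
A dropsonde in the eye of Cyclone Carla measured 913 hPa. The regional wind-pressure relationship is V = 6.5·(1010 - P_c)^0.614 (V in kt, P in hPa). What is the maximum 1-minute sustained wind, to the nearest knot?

ΔP = 1010 − 913 = 97 hPa.
97^0.614 ≈ 16.591.
V ≈ 6.5 × 16.591 ≈ 107.8 kt.

108 kt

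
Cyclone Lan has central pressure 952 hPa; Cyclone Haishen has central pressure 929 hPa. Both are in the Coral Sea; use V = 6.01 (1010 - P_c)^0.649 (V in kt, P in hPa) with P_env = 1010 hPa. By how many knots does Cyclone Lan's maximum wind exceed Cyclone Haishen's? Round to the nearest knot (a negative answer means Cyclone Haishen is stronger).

-20 kt

Cyclone Lan: ΔP = 58; V ≈ 6.01 × 58^0.649 ≈ 83.82 kt.
Cyclone Haishen: ΔP = 81; V ≈ 6.01 × 81^0.649 ≈ 104.11 kt.
Difference ≈ 83.82 − 104.11 = -20.29 → -20 kt.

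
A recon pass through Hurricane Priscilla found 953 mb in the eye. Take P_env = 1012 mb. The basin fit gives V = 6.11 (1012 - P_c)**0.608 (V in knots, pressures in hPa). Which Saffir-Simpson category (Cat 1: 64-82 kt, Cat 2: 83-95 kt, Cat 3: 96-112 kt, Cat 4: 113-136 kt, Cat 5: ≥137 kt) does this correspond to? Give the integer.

ΔP = 1012 − 953 = 59 mb.
V ≈ 6.11 × 59^0.608 = 6.11 × 11.93 ≈ 73 kt.
73 kt falls in the Category 1 band.

1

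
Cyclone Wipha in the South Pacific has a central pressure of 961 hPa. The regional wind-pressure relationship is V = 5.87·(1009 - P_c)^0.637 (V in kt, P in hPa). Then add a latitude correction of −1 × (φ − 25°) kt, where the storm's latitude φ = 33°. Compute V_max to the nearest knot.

ΔP = 1009 − 961 = 48 hPa.
48^0.637 ≈ 11.775.
V ≈ 5.87 × 11.775 ≈ 69.1 kt.
Latitude correction: −1 × (33 − 25) = -8 kt.
Corrected V ≈ 61.1 kt → 61 kt.

61 kt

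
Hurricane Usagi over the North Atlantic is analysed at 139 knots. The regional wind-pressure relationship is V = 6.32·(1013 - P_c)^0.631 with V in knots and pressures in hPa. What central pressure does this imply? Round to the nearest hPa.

879 hPa

ΔP = (V / 6.32)^(1/0.631) = (139/6.32)^1.585.
139/6.32 = 21.994; 21.994^1.585 ≈ 134.05 hPa.
P_c = 1013 − 134.05 = 878.95 ≈ 879 hPa.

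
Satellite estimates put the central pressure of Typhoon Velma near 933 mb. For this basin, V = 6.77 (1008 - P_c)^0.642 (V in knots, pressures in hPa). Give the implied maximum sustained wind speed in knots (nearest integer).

ΔP = 1008 − 933 = 75 mb.
75^0.642 ≈ 15.988.
V ≈ 6.77 × 15.988 ≈ 108.2 kt.

108 kt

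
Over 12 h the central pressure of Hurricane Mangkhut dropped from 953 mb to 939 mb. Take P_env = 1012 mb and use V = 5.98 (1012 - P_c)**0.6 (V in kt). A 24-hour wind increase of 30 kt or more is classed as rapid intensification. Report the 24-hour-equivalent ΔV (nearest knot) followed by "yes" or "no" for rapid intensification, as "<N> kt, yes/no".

19 kt, no

V₁: ΔP = 59, V ≈ 5.98 × 59^0.6 ≈ 69.06 kt.
V₂: ΔP = 73, V ≈ 5.98 × 73^0.6 ≈ 78.47 kt.
ΔV over 12 h = 9.41 kt → 24 h equivalent = 9.41 × 24/12 ≈ 18.82 kt.
19 kt < 30 kt ⇒ not rapid intensification.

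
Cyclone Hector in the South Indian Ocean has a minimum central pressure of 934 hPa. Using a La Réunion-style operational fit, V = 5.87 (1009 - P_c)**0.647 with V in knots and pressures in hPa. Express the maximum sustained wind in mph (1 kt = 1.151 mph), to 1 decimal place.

ΔP = 1009 − 934 = 75 hPa.
V ≈ 5.87 × 75^0.647 = 5.87 × 16.337 ≈ 95.896 kt.
95.896 × 1.151 ≈ 110.38 mph → 110.4 mph.

110.4 mph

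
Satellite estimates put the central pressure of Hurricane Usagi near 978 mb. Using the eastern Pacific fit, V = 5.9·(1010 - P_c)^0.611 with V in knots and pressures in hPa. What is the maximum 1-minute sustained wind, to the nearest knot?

49 kt

ΔP = 1010 − 978 = 32 mb.
32^0.611 ≈ 8.311.
V ≈ 5.9 × 8.311 ≈ 49.0 kt.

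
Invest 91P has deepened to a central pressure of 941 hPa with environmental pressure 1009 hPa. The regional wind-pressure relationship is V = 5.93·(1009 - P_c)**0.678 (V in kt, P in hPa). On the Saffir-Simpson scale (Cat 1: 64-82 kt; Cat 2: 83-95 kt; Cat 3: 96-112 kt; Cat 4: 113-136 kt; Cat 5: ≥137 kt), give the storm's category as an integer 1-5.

ΔP = 1009 − 941 = 68 hPa.
V ≈ 5.93 × 68^0.678 = 5.93 × 17.48 ≈ 104 kt.
104 kt falls in the Category 3 band.

3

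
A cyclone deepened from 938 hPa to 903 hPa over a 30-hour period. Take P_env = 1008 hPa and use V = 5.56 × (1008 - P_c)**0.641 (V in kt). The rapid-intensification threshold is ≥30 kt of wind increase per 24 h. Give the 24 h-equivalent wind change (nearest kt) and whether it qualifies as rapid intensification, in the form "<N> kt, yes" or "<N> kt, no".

V₁: ΔP = 70, V ≈ 5.56 × 70^0.641 ≈ 84.68 kt.
V₂: ΔP = 105, V ≈ 5.56 × 105^0.641 ≈ 109.81 kt.
ΔV over 30 h = 25.13 kt → 24 h equivalent = 25.13 × 24/30 ≈ 20.10 kt.
20 kt < 30 kt ⇒ not rapid intensification.

20 kt, no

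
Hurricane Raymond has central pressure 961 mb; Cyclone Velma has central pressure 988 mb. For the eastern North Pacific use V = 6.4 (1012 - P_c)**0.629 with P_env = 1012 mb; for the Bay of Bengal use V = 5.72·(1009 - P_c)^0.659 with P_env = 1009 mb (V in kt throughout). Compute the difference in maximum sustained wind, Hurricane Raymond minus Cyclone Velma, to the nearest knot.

33 kt

Hurricane Raymond: ΔP = 51; V ≈ 6.4 × 51^0.629 ≈ 75.90 kt.
Cyclone Velma: ΔP = 21; V ≈ 5.72 × 21^0.659 ≈ 42.53 kt.
Difference ≈ 75.90 − 42.53 = 33.37 → 33 kt.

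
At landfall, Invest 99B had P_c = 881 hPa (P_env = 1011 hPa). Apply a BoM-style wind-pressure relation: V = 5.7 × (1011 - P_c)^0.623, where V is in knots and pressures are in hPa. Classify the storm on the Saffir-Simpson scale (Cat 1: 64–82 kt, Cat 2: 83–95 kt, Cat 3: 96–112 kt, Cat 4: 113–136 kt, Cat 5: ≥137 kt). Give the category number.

4

ΔP = 1011 − 881 = 130 hPa.
V ≈ 5.7 × 130^0.623 = 5.7 × 20.75 ≈ 118 kt.
118 kt falls in the Category 4 band.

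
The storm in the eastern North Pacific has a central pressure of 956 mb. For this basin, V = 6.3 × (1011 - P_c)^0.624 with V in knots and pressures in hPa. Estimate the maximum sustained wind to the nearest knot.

ΔP = 1011 − 956 = 55 mb.
55^0.624 ≈ 12.190.
V ≈ 6.3 × 12.190 ≈ 76.8 kt.

77 kt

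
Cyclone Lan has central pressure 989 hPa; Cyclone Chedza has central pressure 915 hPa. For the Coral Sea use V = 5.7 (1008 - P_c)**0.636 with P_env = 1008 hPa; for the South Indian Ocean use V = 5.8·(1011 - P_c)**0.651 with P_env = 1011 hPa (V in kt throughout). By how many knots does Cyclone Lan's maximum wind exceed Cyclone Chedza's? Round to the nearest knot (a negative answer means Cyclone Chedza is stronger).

Cyclone Lan: ΔP = 19; V ≈ 5.7 × 19^0.636 ≈ 37.08 kt.
Cyclone Chedza: ΔP = 96; V ≈ 5.8 × 96^0.651 ≈ 113.21 kt.
Difference ≈ 37.08 − 113.21 = -76.13 → -76 kt.

-76 kt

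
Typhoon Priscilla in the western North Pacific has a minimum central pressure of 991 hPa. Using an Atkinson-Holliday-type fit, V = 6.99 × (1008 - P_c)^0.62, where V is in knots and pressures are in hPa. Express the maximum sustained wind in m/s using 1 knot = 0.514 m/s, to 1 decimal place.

20.8 m/s

ΔP = 1008 − 991 = 17 hPa.
V ≈ 6.99 × 17^0.62 = 6.99 × 5.793 ≈ 40.491 kt.
40.491 × 0.514 ≈ 20.81 m/s → 20.8 m/s.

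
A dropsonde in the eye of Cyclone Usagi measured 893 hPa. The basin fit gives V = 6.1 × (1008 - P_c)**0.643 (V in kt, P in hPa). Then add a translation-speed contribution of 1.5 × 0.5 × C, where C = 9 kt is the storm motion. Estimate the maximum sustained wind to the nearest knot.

ΔP = 1008 − 893 = 115 hPa.
115^0.643 ≈ 21.136.
V ≈ 6.1 × 21.136 ≈ 128.9 kt.
Translation term: 1.5 × 0.5 × 9 = 6.75 kt.
Corrected V ≈ 135.65 kt → 136 kt.

136 kt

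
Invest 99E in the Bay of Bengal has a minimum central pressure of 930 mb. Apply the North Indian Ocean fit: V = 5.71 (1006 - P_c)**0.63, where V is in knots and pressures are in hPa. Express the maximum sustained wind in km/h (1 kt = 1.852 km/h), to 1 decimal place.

161.9 km/h

ΔP = 1006 − 930 = 76 mb.
V ≈ 5.71 × 76^0.63 = 5.71 × 15.308 ≈ 87.407 kt.
87.407 × 1.852 ≈ 161.88 km/h → 161.9 km/h.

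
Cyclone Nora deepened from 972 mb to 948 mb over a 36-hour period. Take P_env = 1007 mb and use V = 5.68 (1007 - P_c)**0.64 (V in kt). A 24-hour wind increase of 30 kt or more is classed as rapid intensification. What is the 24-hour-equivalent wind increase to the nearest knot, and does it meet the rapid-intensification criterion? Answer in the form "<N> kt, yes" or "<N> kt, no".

15 kt, no

V₁: ΔP = 35, V ≈ 5.68 × 35^0.64 ≈ 55.28 kt.
V₂: ΔP = 59, V ≈ 5.68 × 59^0.64 ≈ 77.21 kt.
ΔV over 36 h = 21.93 kt → 24 h equivalent = 21.93 × 24/36 ≈ 14.62 kt.
15 kt < 30 kt ⇒ not rapid intensification.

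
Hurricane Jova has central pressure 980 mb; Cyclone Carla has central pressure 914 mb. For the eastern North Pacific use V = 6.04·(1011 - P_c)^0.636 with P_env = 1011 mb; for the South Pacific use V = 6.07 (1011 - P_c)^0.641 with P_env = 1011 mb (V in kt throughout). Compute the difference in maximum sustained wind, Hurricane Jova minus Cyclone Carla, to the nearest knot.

-60 kt

Hurricane Jova: ΔP = 31; V ≈ 6.04 × 31^0.636 ≈ 53.65 kt.
Cyclone Carla: ΔP = 97; V ≈ 6.07 × 97^0.641 ≈ 113.95 kt.
Difference ≈ 53.65 − 113.95 = -60.30 → -60 kt.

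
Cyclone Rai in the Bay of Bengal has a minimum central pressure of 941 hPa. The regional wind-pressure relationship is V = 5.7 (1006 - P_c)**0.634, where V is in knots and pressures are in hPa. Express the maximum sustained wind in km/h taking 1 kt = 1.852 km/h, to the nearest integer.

149 km/h

ΔP = 1006 − 941 = 65 hPa.
V ≈ 5.7 × 65^0.634 = 5.7 × 14.105 ≈ 80.401 kt.
80.401 × 1.852 ≈ 148.90 km/h → 149 km/h.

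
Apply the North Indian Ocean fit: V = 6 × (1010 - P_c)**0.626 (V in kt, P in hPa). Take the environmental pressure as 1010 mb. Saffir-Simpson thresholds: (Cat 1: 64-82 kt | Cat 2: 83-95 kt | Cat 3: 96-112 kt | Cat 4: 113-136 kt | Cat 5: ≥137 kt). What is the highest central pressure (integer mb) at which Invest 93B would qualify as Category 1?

Category 1 begins at V = 64 kt.
Required ΔP = (64/6)^(1/0.626) = 10.667^1.597 ≈ 43.88 mb.
P_c ≤ 1010 − 43.88 = 966.12, so the highest integer P_c is 966 mb.

966 mb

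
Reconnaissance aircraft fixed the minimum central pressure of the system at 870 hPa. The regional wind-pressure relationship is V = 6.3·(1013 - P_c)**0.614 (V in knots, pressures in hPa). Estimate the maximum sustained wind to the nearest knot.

ΔP = 1013 − 870 = 143 hPa.
143^0.614 ≈ 21.056.
V ≈ 6.3 × 21.056 ≈ 132.7 kt.

133 kt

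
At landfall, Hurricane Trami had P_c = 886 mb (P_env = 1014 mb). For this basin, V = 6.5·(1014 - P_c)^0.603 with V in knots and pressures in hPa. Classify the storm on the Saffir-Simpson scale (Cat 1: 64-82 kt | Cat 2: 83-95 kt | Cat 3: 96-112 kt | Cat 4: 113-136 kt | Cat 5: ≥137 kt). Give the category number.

ΔP = 1014 − 886 = 128 mb.
V ≈ 6.5 × 128^0.603 = 6.5 × 18.65 ≈ 121 kt.
121 kt falls in the Category 4 band.

4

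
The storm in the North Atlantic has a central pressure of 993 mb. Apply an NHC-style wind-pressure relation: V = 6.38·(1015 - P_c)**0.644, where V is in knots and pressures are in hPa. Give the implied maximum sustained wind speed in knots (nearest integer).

47 kt

ΔP = 1015 − 993 = 22 mb.
22^0.644 ≈ 7.320.
V ≈ 6.38 × 7.320 ≈ 46.7 kt.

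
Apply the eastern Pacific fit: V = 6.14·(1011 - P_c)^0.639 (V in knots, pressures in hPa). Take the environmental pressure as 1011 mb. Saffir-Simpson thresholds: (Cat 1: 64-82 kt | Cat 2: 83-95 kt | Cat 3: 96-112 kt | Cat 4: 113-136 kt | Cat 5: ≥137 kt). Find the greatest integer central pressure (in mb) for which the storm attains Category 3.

Category 3 begins at V = 96 kt.
Required ΔP = (96/6.14)^(1/0.639) = 15.635^1.565 ≈ 73.91 mb.
P_c ≤ 1011 − 73.91 = 937.09, so the highest integer P_c is 937 mb.

937 mb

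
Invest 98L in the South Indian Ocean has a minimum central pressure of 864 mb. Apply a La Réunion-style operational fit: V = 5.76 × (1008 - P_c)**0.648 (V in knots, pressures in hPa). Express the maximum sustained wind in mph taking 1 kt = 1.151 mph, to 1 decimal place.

166.0 mph

ΔP = 1008 − 864 = 144 mb.
V ≈ 5.76 × 144^0.648 = 5.76 × 25.039 ≈ 144.225 kt.
144.225 × 1.151 ≈ 166.00 mph → 166.0 mph.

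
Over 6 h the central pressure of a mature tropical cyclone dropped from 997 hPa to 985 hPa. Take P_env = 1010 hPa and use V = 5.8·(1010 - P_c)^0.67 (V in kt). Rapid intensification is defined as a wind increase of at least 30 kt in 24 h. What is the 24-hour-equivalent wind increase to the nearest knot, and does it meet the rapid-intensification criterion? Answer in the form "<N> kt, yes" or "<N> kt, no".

V₁: ΔP = 13, V ≈ 5.8 × 13^0.67 ≈ 32.34 kt.
V₂: ΔP = 25, V ≈ 5.8 × 25^0.67 ≈ 50.12 kt.
ΔV over 6 h = 17.78 kt → 24 h equivalent = 17.78 × 24/6 ≈ 71.12 kt.
71 kt ≥ 30 kt ⇒ rapid intensification.

71 kt, yes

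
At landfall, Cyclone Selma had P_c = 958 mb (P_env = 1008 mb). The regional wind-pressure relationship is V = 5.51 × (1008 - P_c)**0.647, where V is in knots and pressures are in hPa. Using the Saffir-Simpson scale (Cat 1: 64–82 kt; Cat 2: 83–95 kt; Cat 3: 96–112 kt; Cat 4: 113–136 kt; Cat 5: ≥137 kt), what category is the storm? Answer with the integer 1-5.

1

ΔP = 1008 − 958 = 50 mb.
V ≈ 5.51 × 50^0.647 = 5.51 × 12.57 ≈ 69 kt.
69 kt falls in the Category 1 band.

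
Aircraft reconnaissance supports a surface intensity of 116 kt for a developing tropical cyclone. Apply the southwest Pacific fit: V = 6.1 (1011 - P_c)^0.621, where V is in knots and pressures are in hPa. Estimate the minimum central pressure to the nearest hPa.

ΔP = (V / 6.1)^(1/0.621) = (116/6.1)^1.610.
116/6.1 = 19.016; 19.016^1.610 ≈ 114.76 hPa.
P_c = 1011 − 114.76 = 896.24 ≈ 896 hPa.

896 hPa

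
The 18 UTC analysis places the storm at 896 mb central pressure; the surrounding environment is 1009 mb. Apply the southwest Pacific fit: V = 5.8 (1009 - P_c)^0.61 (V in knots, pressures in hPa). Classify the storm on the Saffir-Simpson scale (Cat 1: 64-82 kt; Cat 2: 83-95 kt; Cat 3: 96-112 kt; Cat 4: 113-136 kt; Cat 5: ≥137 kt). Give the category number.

ΔP = 1009 − 896 = 113 mb.
V ≈ 5.8 × 113^0.61 = 5.8 × 17.88 ≈ 104 kt.
104 kt falls in the Category 3 band.

3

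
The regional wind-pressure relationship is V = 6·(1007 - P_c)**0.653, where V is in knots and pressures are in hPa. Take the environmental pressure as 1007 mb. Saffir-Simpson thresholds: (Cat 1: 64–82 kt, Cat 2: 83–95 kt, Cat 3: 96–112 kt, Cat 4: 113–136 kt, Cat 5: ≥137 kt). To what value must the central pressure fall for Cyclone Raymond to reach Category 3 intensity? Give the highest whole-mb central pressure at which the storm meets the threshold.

937 mb

Category 3 begins at V = 96 kt.
Required ΔP = (96/6)^(1/0.653) = 16.000^1.531 ≈ 69.82 mb.
P_c ≤ 1007 − 69.82 = 937.18, so the highest integer P_c is 937 mb.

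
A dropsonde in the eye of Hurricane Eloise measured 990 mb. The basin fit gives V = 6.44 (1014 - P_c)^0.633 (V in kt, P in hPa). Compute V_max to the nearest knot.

ΔP = 1014 − 990 = 24 mb.
24^0.633 ≈ 7.476.
V ≈ 6.44 × 7.476 ≈ 48.1 kt.

48 kt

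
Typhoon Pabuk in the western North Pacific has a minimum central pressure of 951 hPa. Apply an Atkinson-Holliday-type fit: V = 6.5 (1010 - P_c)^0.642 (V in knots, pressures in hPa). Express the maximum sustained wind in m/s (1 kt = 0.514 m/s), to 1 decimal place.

ΔP = 1010 − 951 = 59 hPa.
V ≈ 6.5 × 59^0.642 = 6.5 × 13.705 ≈ 89.084 kt.
89.084 × 0.514 ≈ 45.79 m/s → 45.8 m/s.

45.8 m/s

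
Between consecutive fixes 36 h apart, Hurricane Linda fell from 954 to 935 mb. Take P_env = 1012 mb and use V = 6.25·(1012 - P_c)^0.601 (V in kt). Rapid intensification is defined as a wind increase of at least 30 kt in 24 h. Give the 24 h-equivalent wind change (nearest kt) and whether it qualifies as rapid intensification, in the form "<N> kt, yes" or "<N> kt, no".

9 kt, no

V₁: ΔP = 58, V ≈ 6.25 × 58^0.601 ≈ 71.73 kt.
V₂: ΔP = 77, V ≈ 6.25 × 77^0.601 ≈ 85.05 kt.
ΔV over 36 h = 13.32 kt → 24 h equivalent = 13.32 × 24/36 ≈ 8.88 kt.
9 kt < 30 kt ⇒ not rapid intensification.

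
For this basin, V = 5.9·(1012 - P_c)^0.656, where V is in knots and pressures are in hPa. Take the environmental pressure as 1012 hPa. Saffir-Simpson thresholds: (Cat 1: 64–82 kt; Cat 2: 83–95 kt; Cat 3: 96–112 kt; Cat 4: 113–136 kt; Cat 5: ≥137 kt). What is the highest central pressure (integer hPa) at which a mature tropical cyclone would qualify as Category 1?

974 hPa

Category 1 begins at V = 64 kt.
Required ΔP = (64/5.9)^(1/0.656) = 10.847^1.524 ≈ 37.87 hPa.
P_c ≤ 1012 − 37.87 = 974.13, so the highest integer P_c is 974 hPa.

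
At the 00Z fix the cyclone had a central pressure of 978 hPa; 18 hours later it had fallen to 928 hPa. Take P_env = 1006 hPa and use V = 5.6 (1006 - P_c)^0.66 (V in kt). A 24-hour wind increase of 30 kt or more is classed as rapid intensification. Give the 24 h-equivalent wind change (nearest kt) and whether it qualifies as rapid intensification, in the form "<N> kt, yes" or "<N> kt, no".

65 kt, yes

V₁: ΔP = 28, V ≈ 5.6 × 28^0.66 ≈ 50.50 kt.
V₂: ΔP = 78, V ≈ 5.6 × 78^0.66 ≈ 99.30 kt.
ΔV over 18 h = 48.80 kt → 24 h equivalent = 48.80 × 24/18 ≈ 65.07 kt.
65 kt ≥ 30 kt ⇒ rapid intensification.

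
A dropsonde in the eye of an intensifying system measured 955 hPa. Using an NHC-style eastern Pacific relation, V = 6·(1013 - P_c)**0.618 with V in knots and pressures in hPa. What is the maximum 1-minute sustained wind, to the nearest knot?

74 kt

ΔP = 1013 − 955 = 58 hPa.
58^0.618 ≈ 12.297.
V ≈ 6 × 12.297 ≈ 73.8 kt.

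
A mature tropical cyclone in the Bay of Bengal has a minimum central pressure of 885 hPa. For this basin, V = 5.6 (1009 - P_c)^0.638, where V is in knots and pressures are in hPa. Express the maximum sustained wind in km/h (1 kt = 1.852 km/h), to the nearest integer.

225 km/h

ΔP = 1009 − 885 = 124 hPa.
V ≈ 5.6 × 124^0.638 = 5.6 × 21.657 ≈ 121.281 kt.
121.281 × 1.852 ≈ 224.61 km/h → 225 km/h.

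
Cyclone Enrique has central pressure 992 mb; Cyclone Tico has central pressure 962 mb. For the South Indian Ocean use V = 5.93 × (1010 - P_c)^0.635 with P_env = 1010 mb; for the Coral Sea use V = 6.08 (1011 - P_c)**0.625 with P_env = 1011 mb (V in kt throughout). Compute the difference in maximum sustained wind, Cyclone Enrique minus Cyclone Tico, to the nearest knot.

-32 kt

Cyclone Enrique: ΔP = 18; V ≈ 5.93 × 18^0.635 ≈ 37.17 kt.
Cyclone Tico: ΔP = 49; V ≈ 6.08 × 49^0.625 ≈ 69.23 kt.
Difference ≈ 37.17 − 69.23 = -32.06 → -32 kt.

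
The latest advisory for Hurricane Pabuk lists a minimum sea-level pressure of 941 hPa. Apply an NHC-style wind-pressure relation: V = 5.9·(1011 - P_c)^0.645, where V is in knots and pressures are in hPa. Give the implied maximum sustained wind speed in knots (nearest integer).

ΔP = 1011 − 941 = 70 hPa.
70^0.645 ≈ 15.491.
V ≈ 5.9 × 15.491 ≈ 91.4 kt.

91 kt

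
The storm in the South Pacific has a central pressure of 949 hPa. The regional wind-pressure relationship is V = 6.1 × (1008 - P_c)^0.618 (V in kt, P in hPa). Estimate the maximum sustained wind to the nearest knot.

76 kt

ΔP = 1008 − 949 = 59 hPa.
59^0.618 ≈ 12.428.
V ≈ 6.1 × 12.428 ≈ 75.8 kt.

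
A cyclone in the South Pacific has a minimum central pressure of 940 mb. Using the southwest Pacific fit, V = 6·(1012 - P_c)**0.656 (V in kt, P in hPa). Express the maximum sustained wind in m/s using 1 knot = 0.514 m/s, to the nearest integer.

51 m/s

ΔP = 1012 − 940 = 72 mb.
V ≈ 6 × 72^0.656 = 6 × 16.535 ≈ 99.211 kt.
99.211 × 0.514 ≈ 50.99 m/s → 51 m/s.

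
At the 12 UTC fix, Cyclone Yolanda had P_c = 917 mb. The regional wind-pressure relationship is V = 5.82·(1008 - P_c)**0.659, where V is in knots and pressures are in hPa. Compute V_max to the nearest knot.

ΔP = 1008 − 917 = 91 mb.
91^0.659 ≈ 19.544.
V ≈ 5.82 × 19.544 ≈ 113.7 kt.

114 kt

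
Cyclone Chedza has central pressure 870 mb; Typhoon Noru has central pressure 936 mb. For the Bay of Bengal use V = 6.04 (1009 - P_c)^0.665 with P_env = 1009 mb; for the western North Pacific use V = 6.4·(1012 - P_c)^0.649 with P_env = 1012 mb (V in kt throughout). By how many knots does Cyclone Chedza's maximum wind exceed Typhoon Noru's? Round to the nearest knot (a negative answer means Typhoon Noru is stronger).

Cyclone Chedza: ΔP = 139; V ≈ 6.04 × 139^0.665 ≈ 160.75 kt.
Typhoon Noru: ΔP = 76; V ≈ 6.4 × 76^0.649 ≈ 106.37 kt.
Difference ≈ 160.75 − 106.37 = 54.38 → 54 kt.

54 kt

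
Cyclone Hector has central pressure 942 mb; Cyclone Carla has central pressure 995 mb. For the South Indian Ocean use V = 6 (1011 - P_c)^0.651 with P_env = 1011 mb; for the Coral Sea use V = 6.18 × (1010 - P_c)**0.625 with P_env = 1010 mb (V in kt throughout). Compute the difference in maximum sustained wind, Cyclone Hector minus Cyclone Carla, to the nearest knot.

Cyclone Hector: ΔP = 69; V ≈ 6 × 69^0.651 ≈ 94.46 kt.
Cyclone Carla: ΔP = 15; V ≈ 6.18 × 15^0.625 ≈ 33.58 kt.
Difference ≈ 94.46 − 33.58 = 60.88 → 61 kt.

61 kt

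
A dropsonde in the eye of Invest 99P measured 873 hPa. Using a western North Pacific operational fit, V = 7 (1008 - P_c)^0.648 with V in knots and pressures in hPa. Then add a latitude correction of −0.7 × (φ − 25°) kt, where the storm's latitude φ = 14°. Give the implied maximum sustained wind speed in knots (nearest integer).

176 kt

ΔP = 1008 − 873 = 135 hPa.
135^0.648 ≈ 24.014.
V ≈ 7 × 24.014 ≈ 168.1 kt.
Latitude correction: −0.7 × (14 − 25) = 7.7 kt.
Corrected V ≈ 175.8 kt → 176 kt.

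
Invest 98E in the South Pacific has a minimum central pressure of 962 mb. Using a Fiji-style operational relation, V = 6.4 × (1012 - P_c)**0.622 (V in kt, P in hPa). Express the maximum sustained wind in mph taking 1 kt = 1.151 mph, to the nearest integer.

84 mph

ΔP = 1012 − 962 = 50 mb.
V ≈ 6.4 × 50^0.622 = 6.4 × 11.396 ≈ 72.936 kt.
72.936 × 1.151 ≈ 83.95 mph → 84 mph.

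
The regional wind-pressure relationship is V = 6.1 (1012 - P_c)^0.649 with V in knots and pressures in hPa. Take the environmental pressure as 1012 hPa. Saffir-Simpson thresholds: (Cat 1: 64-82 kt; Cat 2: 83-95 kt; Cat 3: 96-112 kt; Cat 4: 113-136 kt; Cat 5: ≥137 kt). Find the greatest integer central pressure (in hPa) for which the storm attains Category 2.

Category 2 begins at V = 83 kt.
Required ΔP = (83/6.1)^(1/0.649) = 13.607^1.541 ≈ 55.84 hPa.
P_c ≤ 1012 − 55.84 = 956.16, so the highest integer P_c is 956 hPa.

956 hPa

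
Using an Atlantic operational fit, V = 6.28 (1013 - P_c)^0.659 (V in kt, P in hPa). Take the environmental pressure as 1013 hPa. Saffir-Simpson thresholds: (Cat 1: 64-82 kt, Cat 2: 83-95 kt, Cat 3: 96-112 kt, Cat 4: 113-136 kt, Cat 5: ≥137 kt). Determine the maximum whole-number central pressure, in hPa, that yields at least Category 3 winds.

Category 3 begins at V = 96 kt.
Required ΔP = (96/6.28)^(1/0.659) = 15.287^1.517 ≈ 62.68 hPa.
P_c ≤ 1013 − 62.68 = 950.32, so the highest integer P_c is 950 hPa.

950 hPa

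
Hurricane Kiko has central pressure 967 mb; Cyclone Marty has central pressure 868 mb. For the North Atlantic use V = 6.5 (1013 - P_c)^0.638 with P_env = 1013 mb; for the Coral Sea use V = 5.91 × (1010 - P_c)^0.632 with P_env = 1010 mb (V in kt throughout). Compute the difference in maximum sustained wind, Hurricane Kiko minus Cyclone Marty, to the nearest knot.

Hurricane Kiko: ΔP = 46; V ≈ 6.5 × 46^0.638 ≈ 74.77 kt.
Cyclone Marty: ΔP = 142; V ≈ 5.91 × 142^0.632 ≈ 135.47 kt.
Difference ≈ 74.77 − 135.47 = -60.70 → -61 kt.

-61 kt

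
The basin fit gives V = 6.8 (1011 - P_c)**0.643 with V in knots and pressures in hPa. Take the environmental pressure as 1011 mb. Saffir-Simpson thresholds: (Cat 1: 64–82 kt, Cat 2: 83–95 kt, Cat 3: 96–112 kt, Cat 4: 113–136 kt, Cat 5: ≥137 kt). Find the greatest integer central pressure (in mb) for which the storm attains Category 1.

978 mb

Category 1 begins at V = 64 kt.
Required ΔP = (64/6.8)^(1/0.643) = 9.412^1.555 ≈ 32.68 mb.
P_c ≤ 1011 − 32.68 = 978.32, so the highest integer P_c is 978 mb.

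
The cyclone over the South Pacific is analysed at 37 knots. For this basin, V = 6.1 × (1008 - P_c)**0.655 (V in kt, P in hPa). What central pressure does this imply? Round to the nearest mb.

ΔP = (V / 6.1)^(1/0.655) = (37/6.1)^1.527.
37/6.1 = 6.066; 6.066^1.527 ≈ 15.68 mb.
P_c = 1008 − 15.68 = 992.32 ≈ 992 mb.

992 mb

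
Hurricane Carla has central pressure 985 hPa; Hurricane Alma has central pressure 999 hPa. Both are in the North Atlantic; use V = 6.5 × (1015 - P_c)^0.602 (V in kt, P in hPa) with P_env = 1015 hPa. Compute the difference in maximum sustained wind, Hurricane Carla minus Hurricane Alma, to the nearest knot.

16 kt

Hurricane Carla: ΔP = 30; V ≈ 6.5 × 30^0.602 ≈ 50.37 kt.
Hurricane Alma: ΔP = 16; V ≈ 6.5 × 16^0.602 ≈ 34.50 kt.
Difference ≈ 50.37 − 34.50 = 15.87 → 16 kt.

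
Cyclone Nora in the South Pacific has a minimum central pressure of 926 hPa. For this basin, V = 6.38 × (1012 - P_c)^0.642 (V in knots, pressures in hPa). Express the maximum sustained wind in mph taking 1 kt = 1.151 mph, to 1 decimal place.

ΔP = 1012 − 926 = 86 hPa.
V ≈ 6.38 × 86^0.642 = 6.38 × 17.456 ≈ 111.370 kt.
111.370 × 1.151 ≈ 128.19 mph → 128.2 mph.

128.2 mph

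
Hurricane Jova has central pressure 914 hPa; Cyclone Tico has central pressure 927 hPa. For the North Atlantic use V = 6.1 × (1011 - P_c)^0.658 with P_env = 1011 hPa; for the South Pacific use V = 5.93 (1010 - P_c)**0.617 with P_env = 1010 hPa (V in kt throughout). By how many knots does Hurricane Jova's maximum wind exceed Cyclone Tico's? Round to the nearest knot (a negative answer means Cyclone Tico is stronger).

Hurricane Jova: ΔP = 97; V ≈ 6.1 × 97^0.658 ≈ 123.77 kt.
Cyclone Tico: ΔP = 83; V ≈ 5.93 × 83^0.617 ≈ 90.60 kt.
Difference ≈ 123.77 − 90.60 = 33.17 → 33 kt.

33 kt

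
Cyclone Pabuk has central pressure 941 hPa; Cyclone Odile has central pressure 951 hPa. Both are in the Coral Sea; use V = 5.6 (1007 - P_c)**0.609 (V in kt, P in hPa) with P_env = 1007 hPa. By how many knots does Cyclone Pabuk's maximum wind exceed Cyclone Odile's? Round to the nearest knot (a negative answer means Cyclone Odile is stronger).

Cyclone Pabuk: ΔP = 66; V ≈ 5.6 × 66^0.609 ≈ 71.83 kt.
Cyclone Odile: ΔP = 56; V ≈ 5.6 × 56^0.609 ≈ 64.99 kt.
Difference ≈ 71.83 − 64.99 = 6.84 → 7 kt.

7 kt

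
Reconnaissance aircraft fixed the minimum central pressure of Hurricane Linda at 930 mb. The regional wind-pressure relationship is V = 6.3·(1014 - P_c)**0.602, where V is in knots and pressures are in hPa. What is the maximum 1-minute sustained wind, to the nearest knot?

91 kt

ΔP = 1014 − 930 = 84 mb.
84^0.602 ≈ 14.402.
V ≈ 6.3 × 14.402 ≈ 90.7 kt.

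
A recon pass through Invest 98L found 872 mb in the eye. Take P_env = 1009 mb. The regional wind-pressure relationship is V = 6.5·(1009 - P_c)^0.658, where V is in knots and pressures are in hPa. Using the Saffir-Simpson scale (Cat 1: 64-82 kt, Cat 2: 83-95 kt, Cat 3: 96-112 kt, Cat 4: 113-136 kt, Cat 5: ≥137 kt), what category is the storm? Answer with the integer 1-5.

ΔP = 1009 − 872 = 137 mb.
V ≈ 6.5 × 137^0.658 = 6.5 × 25.47 ≈ 166 kt.
166 kt falls in the Category 5 band.

5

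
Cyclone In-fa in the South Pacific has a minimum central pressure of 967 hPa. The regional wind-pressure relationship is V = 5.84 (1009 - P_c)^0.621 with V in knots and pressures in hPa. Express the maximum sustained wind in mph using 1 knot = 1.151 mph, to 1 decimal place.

68.5 mph

ΔP = 1009 − 967 = 42 hPa.
V ≈ 5.84 × 42^0.621 = 5.84 × 10.187 ≈ 59.491 kt.
59.491 × 1.151 ≈ 68.47 mph → 68.5 mph.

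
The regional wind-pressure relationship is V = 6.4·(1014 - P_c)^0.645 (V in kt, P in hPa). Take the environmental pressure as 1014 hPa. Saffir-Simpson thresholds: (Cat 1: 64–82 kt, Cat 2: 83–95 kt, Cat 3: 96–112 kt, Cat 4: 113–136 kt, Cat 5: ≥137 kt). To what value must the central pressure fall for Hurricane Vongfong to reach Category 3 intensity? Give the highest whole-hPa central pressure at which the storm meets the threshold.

947 hPa

Category 3 begins at V = 96 kt.
Required ΔP = (96/6.4)^(1/0.645) = 15.000^1.550 ≈ 66.59 hPa.
P_c ≤ 1014 − 66.59 = 947.41, so the highest integer P_c is 947 hPa.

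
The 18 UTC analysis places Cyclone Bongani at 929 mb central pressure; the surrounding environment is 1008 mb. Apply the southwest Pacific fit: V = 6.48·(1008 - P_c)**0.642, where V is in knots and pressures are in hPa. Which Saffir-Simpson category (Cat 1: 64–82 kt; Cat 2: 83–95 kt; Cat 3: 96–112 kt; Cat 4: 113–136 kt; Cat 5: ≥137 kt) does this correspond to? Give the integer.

3

ΔP = 1008 − 929 = 79 mb.
V ≈ 6.48 × 79^0.642 = 6.48 × 16.53 ≈ 107 kt.
107 kt falls in the Category 3 band.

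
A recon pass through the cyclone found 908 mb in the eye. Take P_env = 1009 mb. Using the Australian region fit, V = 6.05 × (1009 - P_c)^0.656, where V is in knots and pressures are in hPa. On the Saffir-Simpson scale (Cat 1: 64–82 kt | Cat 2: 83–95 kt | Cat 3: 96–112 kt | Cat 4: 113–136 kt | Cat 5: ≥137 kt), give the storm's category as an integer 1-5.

ΔP = 1009 − 908 = 101 mb.
V ≈ 6.05 × 101^0.656 = 6.05 × 20.65 ≈ 125 kt.
125 kt falls in the Category 4 band.

4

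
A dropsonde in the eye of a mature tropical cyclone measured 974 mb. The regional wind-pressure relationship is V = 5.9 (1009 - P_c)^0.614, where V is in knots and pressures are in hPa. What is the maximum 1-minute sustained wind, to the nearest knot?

ΔP = 1009 − 974 = 35 mb.
35^0.614 ≈ 8.873.
V ≈ 5.9 × 8.873 ≈ 52.3 kt.

52 kt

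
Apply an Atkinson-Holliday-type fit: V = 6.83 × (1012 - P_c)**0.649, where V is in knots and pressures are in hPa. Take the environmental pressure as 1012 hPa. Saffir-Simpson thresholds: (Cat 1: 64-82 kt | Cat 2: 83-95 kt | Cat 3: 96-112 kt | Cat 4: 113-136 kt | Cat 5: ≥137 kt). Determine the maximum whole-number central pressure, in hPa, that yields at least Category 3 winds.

953 hPa

Category 3 begins at V = 96 kt.
Required ΔP = (96/6.83)^(1/0.649) = 14.056^1.541 ≈ 58.70 hPa.
P_c ≤ 1012 − 58.70 = 953.30, so the highest integer P_c is 953 hPa.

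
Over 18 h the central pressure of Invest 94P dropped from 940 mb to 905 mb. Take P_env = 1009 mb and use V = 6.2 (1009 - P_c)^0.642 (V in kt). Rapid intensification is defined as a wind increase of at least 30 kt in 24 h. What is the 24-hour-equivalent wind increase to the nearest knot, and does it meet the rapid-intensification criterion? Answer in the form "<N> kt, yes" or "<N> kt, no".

38 kt, yes

V₁: ΔP = 69, V ≈ 6.2 × 69^0.642 ≈ 93.96 kt.
V₂: ΔP = 104, V ≈ 6.2 × 104^0.642 ≈ 122.27 kt.
ΔV over 18 h = 28.31 kt → 24 h equivalent = 28.31 × 24/18 ≈ 37.75 kt.
38 kt ≥ 30 kt ⇒ rapid intensification.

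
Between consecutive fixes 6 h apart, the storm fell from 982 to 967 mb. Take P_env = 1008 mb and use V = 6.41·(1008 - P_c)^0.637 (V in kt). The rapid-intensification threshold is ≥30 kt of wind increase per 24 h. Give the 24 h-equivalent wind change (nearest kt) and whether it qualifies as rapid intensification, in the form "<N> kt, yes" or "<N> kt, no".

69 kt, yes

V₁: ΔP = 26, V ≈ 6.41 × 26^0.637 ≈ 51.07 kt.
V₂: ΔP = 41, V ≈ 6.41 × 41^0.637 ≈ 68.27 kt.
ΔV over 6 h = 17.20 kt → 24 h equivalent = 17.20 × 24/6 ≈ 68.80 kt.
69 kt ≥ 30 kt ⇒ rapid intensification.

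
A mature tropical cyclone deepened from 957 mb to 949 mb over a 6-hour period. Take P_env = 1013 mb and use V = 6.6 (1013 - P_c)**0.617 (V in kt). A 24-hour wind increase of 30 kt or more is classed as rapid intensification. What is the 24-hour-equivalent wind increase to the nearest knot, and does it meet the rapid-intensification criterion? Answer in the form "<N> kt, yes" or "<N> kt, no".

27 kt, no

V₁: ΔP = 56, V ≈ 6.6 × 56^0.617 ≈ 79.10 kt.
V₂: ΔP = 64, V ≈ 6.6 × 64^0.617 ≈ 85.89 kt.
ΔV over 6 h = 6.79 kt → 24 h equivalent = 6.79 × 24/6 ≈ 27.16 kt.
27 kt < 30 kt ⇒ not rapid intensification.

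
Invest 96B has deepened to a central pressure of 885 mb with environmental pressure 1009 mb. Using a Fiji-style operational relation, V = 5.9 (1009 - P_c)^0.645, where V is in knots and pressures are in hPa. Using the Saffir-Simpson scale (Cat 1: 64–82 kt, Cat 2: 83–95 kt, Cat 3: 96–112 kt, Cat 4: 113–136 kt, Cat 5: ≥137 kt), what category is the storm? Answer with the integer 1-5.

ΔP = 1009 − 885 = 124 mb.
V ≈ 5.9 × 124^0.645 = 5.9 × 22.40 ≈ 132 kt.
132 kt falls in the Category 4 band.

4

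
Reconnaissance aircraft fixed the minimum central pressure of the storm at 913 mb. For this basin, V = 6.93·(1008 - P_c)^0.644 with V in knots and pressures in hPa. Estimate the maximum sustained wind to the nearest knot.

ΔP = 1008 − 913 = 95 mb.
95^0.644 ≈ 18.778.
V ≈ 6.93 × 18.778 ≈ 130.1 kt.

130 kt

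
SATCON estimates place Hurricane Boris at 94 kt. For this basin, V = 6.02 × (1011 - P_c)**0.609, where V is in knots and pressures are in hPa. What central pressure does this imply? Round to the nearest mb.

920 mb

ΔP = (V / 6.02)^(1/0.609) = (94/6.02)^1.642.
94/6.02 = 15.615; 15.615^1.642 ≈ 91.16 mb.
P_c = 1011 − 91.16 = 919.84 ≈ 920 mb.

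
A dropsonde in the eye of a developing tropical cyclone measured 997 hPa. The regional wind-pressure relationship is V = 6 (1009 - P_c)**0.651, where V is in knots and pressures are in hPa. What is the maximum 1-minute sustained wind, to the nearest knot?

ΔP = 1009 − 997 = 12 hPa.
12^0.651 ≈ 5.041.
V ≈ 6 × 5.041 ≈ 30.2 kt.

30 kt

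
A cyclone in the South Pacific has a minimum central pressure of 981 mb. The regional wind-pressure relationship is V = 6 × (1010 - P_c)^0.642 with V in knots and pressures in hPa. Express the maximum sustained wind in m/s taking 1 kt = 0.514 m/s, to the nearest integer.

ΔP = 1010 − 981 = 29 mb.
V ≈ 6 × 29^0.642 = 6 × 8.687 ≈ 52.121 kt.
52.121 × 0.514 ≈ 26.79 m/s → 27 m/s.

27 m/s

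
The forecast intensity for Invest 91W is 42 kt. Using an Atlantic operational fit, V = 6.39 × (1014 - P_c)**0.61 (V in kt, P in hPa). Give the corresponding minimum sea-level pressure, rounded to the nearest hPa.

ΔP = (V / 6.39)^(1/0.61) = (42/6.39)^1.639.
42/6.39 = 6.573; 6.573^1.639 ≈ 21.91 hPa.
P_c = 1014 − 21.91 = 992.09 ≈ 992 hPa.

992 hPa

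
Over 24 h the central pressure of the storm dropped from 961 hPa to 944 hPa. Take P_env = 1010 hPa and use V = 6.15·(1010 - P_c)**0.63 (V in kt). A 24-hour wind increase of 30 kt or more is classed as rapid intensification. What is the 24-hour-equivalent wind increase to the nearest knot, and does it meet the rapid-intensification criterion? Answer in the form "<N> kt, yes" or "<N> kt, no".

V₁: ΔP = 49, V ≈ 6.15 × 49^0.63 ≈ 71.40 kt.
V₂: ΔP = 66, V ≈ 6.15 × 66^0.63 ≈ 86.14 kt.
ΔV over 24 h = 14.74 kt → 24 h equivalent = 14.74 × 24/24 ≈ 14.74 kt.
15 kt < 30 kt ⇒ not rapid intensification.

15 kt, no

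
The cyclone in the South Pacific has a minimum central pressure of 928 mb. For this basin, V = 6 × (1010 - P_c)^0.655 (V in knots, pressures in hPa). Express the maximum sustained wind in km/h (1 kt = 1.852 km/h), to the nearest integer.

ΔP = 1010 − 928 = 82 mb.
V ≈ 6 × 82^0.655 = 6 × 17.929 ≈ 107.572 kt.
107.572 × 1.852 ≈ 199.22 km/h → 199 km/h.

199 km/h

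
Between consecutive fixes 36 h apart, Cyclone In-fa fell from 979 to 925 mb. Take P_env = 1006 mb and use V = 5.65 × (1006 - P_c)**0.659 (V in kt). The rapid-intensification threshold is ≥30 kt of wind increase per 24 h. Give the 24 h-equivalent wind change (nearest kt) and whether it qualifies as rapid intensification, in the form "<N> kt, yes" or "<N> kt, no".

35 kt, yes

V₁: ΔP = 27, V ≈ 5.65 × 27^0.659 ≈ 49.58 kt.
V₂: ΔP = 81, V ≈ 5.65 × 81^0.659 ≈ 102.27 kt.
ΔV over 36 h = 52.69 kt → 24 h equivalent = 52.69 × 24/36 ≈ 35.13 kt.
35 kt ≥ 30 kt ⇒ rapid intensification.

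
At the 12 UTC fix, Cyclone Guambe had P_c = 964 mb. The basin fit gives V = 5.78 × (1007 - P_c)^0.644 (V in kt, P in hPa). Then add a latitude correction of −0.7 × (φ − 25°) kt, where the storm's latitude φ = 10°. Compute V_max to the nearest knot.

ΔP = 1007 − 964 = 43 mb.
43^0.644 ≈ 11.271.
V ≈ 5.78 × 11.271 ≈ 65.1 kt.
Latitude correction: −0.7 × (10 − 25) = 10.5 kt.
Corrected V ≈ 75.6 kt → 76 kt.

76 kt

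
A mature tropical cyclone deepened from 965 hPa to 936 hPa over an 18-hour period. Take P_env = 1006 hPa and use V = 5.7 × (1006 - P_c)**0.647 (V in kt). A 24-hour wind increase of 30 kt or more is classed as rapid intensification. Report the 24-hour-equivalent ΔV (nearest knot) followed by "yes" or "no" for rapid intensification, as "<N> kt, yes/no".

35 kt, yes

V₁: ΔP = 41, V ≈ 5.7 × 41^0.647 ≈ 63.00 kt.
V₂: ΔP = 70, V ≈ 5.7 × 70^0.647 ≈ 89.05 kt.
ΔV over 18 h = 26.05 kt → 24 h equivalent = 26.05 × 24/18 ≈ 34.73 kt.
35 kt ≥ 30 kt ⇒ rapid intensification.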